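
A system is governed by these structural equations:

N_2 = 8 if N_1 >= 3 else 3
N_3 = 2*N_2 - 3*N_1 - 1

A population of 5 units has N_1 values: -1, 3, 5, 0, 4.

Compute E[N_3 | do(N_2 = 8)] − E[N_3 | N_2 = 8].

Every unit gets N_2=8 under the intervention. N_3 values become 18, 6, 0, 15, 3; E[N_3|do(N_2=8)] = 8.4.
Observing N_2=8 restricts to units where N_2's equation naturally yields 8: N_1 ∈ {3, 5, 4}. In that subpopulation N_3 = 6, 0, 3, mean 3.
Difference = 8.4 − 3 = 5.4.

5.4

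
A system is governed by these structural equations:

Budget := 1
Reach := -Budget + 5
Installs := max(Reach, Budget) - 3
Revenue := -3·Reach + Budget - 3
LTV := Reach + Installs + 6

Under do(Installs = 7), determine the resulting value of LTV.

17

do(Installs=7) replaces the equation Installs := max(Reach, Budget) - 3 with the constant Installs = 7.
Reach = -Budget + 5  [with Budget=1]  = 4
LTV = Reach + Installs + 6  [with Reach=4, Installs=7]  = 17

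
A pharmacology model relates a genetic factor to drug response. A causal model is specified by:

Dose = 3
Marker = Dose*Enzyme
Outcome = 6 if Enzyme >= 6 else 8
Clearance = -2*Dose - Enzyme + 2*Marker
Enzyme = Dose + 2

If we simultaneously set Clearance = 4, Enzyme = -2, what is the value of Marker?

Setting Clearance = 4, Enzyme = -2 by intervention discards those variables' equations.
Marker = Dose*Enzyme  [with Dose=3, Enzyme=-2]  = -6

-6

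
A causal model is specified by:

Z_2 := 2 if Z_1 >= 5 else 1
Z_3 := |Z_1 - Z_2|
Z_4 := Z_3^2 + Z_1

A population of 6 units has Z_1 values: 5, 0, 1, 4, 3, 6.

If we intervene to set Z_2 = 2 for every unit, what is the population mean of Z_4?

9

do(Z_2=2) breaks Z_2's dependence on Z_1. With Z_2=2 fixed, Z_4 across the units is 14, 4, 2, 8, 4, 22, mean 9.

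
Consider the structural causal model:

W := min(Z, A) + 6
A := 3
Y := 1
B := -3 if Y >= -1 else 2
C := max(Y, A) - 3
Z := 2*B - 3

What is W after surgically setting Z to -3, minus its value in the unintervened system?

6

Under do(Z=-3), the mechanism Z := 2*B - 3 is discarded; Z is fixed at -3.
W = min(Z, A) + 6  [with Z=-3, A=3]  = 3
Without intervention: B = -3 if Y >= -1 else 2  [with Y=1]  = -3; Z = 2*B - 3  [with B=-3]  = -9; W = min(Z, A) + 6  [with Z=-9, A=3]  = -3.
Change = 3 − (-3) = 6.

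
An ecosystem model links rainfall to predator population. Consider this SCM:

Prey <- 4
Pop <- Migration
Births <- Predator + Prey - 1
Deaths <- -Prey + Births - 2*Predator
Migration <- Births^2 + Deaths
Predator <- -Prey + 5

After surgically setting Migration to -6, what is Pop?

-6

The intervention breaks the incoming arrows to Migration: Migration <- Births^2 + Deaths no longer applies, and Migration = -6.
Pop = Migration  [with Migration=-6]  = -6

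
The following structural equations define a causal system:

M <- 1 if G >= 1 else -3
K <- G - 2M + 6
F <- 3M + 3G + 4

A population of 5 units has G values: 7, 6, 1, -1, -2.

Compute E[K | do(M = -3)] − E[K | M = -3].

3.7

Under do(M=-3), M's equation is replaced by M=-3 for every unit. Per-unit K: 19, 18, 13, 11, 10. Mean = 14.2.
E[K|M=-3] averages over only the 2 units with M=-3 (G = -1, -2): K = 11, 10, mean 10.5.
Difference = 14.2 − 10.5 = 3.7.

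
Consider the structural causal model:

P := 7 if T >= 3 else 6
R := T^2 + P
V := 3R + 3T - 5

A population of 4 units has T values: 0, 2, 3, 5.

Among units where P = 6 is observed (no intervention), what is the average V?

22

Observing P=6 restricts to units where P's equation naturally yields 6: T ∈ {0, 2}. In that subpopulation V = 13, 31, mean 22.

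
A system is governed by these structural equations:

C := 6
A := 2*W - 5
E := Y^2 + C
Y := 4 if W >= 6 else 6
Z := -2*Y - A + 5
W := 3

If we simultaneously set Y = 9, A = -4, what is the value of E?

87

Setting Y = 9, A = -4 by intervention discards those variables' equations.
E = Y^2 + C  [with Y=9, C=6]  = 87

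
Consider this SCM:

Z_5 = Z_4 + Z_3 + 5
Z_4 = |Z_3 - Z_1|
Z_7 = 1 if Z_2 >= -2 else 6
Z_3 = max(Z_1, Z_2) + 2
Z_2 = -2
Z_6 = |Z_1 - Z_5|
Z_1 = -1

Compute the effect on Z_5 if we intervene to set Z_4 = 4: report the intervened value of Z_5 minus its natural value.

Intervening sets Z_4 = 4 and removes its equation (Z_4 = |Z_3 - Z_1|).
Z_3 = max(Z_1, Z_2) + 2  [with Z_1=-1, Z_2=-2]  = 1
Z_5 = Z_4 + Z_3 + 5  [with Z_4=4, Z_3=1]  = 10
Without intervention: Z_3 = max(Z_1, Z_2) + 2  [with Z_1=-1, Z_2=-2]  = 1; Z_4 = |Z_3 - Z_1|  [with Z_3=1, Z_1=-1]  = 2; Z_5 = Z_4 + Z_3 + 5  [with Z_4=2, Z_3=1]  = 8.
Change = 10 − 8 = 2.

2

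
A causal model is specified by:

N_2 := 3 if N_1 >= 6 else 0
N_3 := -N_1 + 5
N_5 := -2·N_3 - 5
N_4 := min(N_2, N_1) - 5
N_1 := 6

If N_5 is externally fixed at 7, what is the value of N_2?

Under do(N_5=7), the mechanism N_5 := -2·N_3 - 5 is discarded; N_5 is fixed at 7.
No directed path runs from N_5 to N_2, so N_2 keeps its natural value.
N_2 = 3 if N_1 >= 6 else 0  [with N_1=6]  = 3

3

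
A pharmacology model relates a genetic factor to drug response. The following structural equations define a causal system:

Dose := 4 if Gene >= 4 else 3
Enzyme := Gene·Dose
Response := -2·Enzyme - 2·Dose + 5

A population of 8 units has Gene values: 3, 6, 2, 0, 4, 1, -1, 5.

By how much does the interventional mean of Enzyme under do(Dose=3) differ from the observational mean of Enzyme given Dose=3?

Every unit gets Dose=3 under the intervention. Enzyme values become 9, 18, 6, 0, 12, 3, -3, 15; E[Enzyme|do(Dose=3)] = 7.5.
Conditioning on Dose=3 selects the 5 unit(s) with Gene ∈ {3, 2, 0, 1, -1}. Their Enzyme values: 9, 6, 0, 3, -3. Mean = 3.
Difference = 7.5 − 3 = 4.5.

4.5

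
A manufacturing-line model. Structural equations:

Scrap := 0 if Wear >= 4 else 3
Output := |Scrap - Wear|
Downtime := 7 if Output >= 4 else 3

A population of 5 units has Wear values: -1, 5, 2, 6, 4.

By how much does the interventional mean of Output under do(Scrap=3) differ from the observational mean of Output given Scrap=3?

Under do(Scrap=3), Scrap's equation is replaced by Scrap=3 for every unit. Per-unit Output: 4, 2, 1, 3, 1. Mean = 2.2.
E[Output|Scrap=3] averages over only the 2 units with Scrap=3 (Wear = -1, 2): Output = 4, 1, mean 2.5.
Difference = 2.2 − 2.5 = -0.3.

-0.3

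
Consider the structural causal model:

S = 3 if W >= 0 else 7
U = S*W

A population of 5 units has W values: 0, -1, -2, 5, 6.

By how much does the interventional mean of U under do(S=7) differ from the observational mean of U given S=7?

21.7

do(S=7) breaks S's dependence on W. With S=7 fixed, U across the units is 0, -7, -14, 35, 42, mean 11.2.
Observing S=7 restricts to units where S's equation naturally yields 7: W ∈ {-1, -2}. In that subpopulation U = -7, -14, mean -10.5.
Difference = 11.2 − (-10.5) = 21.7.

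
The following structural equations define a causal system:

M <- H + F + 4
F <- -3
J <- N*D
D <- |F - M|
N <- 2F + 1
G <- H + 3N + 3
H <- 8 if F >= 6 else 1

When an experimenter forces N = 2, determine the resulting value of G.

Under do(N=2), the mechanism N <- 2F + 1 is discarded; N is fixed at 2.
H = 8 if F >= 6 else 1  [with F=-3]  = 1
G = H + 3N + 3  [with H=1, N=2]  = 10

10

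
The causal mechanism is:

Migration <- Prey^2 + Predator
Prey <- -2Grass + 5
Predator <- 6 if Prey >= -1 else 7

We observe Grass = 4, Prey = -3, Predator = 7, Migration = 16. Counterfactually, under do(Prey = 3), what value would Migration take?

Under do(Prey=3), the mechanism Prey <- -2Grass + 5 is discarded; Prey is fixed at 3.
Predator = 6 if Prey >= -1 else 7  [with Prey=3]  = 6
Migration = Prey^2 + Predator  [with Prey=3, Predator=6]  = 15

15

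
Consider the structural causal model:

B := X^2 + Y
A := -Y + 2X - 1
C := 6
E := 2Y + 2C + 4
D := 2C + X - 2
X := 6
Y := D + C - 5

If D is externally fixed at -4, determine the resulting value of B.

The intervention breaks the incoming arrows to D: D := 2C + X - 2 no longer applies, and D = -4.
Y = D + C - 5  [with D=-4, C=6]  = -3
B = X^2 + Y  [with X=6, Y=-3]  = 33

33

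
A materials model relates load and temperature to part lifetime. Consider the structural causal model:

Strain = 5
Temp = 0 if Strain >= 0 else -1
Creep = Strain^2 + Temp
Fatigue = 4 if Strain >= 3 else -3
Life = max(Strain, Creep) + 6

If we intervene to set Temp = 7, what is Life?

38

do(Temp=7) replaces the equation Temp = 0 if Strain >= 0 else -1 with the constant Temp = 7.
Creep = Strain^2 + Temp  [with Strain=5, Temp=7]  = 32
Life = max(Strain, Creep) + 6  [with Strain=5, Creep=32]  = 38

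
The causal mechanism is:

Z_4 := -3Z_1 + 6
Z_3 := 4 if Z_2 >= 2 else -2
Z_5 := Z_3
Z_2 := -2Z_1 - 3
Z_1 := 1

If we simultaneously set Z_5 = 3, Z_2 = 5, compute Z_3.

4

Setting Z_5 = 3, Z_2 = 5 by intervention discards those variables' equations.
Z_3 = 4 if Z_2 >= 2 else -2  [with Z_2=5]  = 4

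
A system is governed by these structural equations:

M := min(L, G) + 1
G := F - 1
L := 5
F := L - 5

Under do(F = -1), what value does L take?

Under do(F=-1), the mechanism F := L - 5 is discarded; F is fixed at -1.
L is not downstream of the intervention, so its value is determined by the original equations.

5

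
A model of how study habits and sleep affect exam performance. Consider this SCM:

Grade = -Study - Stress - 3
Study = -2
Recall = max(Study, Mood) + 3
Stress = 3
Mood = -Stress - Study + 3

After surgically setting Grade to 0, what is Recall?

The intervention breaks the incoming arrows to Grade: Grade = -Study - Stress - 3 no longer applies, and Grade = 0.
Since Recall is not a descendant of the intervened variable, it is unaffected.
Mood = -Stress - Study + 3  [with Stress=3, Study=-2]  = 2
Recall = max(Study, Mood) + 3  [with Study=-2, Mood=2]  = 5

5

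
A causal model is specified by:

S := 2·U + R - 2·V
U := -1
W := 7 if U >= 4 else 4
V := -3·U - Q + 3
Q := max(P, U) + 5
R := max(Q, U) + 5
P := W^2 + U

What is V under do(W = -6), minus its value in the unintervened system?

-20

Under do(W=-6), the mechanism W := 7 if U >= 4 else 4 is discarded; W is fixed at -6.
P = W^2 + U  [with W=-6, U=-1]  = 35
Q = max(P, U) + 5  [with P=35, U=-1]  = 40
V = -3·U - Q + 3  [with U=-1, Q=40]  = -34
Without intervention: W = 7 if U >= 4 else 4  [with U=-1]  = 4; P = W^2 + U  [with W=4, U=-1]  = 15; Q = max(P, U) + 5  [with P=15, U=-1]  = 20; V = -3·U - Q + 3  [with U=-1, Q=20]  = -14.
Change = -34 − (-14) = -20.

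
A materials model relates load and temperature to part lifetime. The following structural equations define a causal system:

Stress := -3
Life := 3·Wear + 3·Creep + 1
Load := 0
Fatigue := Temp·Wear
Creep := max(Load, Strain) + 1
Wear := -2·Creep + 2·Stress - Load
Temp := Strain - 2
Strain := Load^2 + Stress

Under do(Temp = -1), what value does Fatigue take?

The intervention breaks the incoming arrows to Temp: Temp := Strain - 2 no longer applies, and Temp = -1.
Strain = Load^2 + Stress  [with Load=0, Stress=-3]  = -3
Creep = max(Load, Strain) + 1  [with Load=0, Strain=-3]  = 1
Wear = -2·Creep + 2·Stress - Load  [with Creep=1, Stress=-3, Load=0]  = -8
Fatigue = Temp·Wear  [with Temp=-1, Wear=-8]  = 8

8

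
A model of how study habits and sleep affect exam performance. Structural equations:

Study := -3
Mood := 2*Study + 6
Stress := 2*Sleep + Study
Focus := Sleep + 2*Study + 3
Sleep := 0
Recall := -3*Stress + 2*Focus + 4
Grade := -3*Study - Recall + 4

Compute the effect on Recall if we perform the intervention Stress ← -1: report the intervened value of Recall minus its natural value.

-6

The intervention breaks the incoming arrows to Stress: Stress := 2*Sleep + Study no longer applies, and Stress = -1.
Focus = Sleep + 2*Study + 3  [with Sleep=0, Study=-3]  = -3
Recall = -3*Stress + 2*Focus + 4  [with Stress=-1, Focus=-3]  = 1
Without intervention: Stress = 2*Sleep + Study  [with Sleep=0, Study=-3]  = -3; Focus = Sleep + 2*Study + 3  [with Sleep=0, Study=-3]  = -3; Recall = -3*Stress + 2*Focus + 4  [with Stress=-3, Focus=-3]  = 7.
Change = 1 − 7 = -6.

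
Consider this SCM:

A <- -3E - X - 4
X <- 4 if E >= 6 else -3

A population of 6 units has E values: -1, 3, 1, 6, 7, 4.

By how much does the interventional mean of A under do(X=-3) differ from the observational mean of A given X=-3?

-4.75

do(X=-3) breaks X's dependence on E. With X=-3 fixed, A across the units is 2, -10, -4, -19, -22, -13, mean -11.
E[A|X=-3] averages over only the 4 units with X=-3 (E = -1, 3, 1, 4): A = 2, -10, -4, -13, mean -6.25.
Difference = -11 − (-6.25) = -4.75.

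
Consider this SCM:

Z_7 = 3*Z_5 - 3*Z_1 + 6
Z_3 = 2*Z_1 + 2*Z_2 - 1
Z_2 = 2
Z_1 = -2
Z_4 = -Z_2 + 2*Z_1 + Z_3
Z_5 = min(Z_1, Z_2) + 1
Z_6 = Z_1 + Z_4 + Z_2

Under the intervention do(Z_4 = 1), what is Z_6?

1

Under do(Z_4=1), the mechanism Z_4 = -Z_2 + 2*Z_1 + Z_3 is discarded; Z_4 is fixed at 1.
Z_6 = Z_1 + Z_4 + Z_2  [with Z_1=-2, Z_4=1, Z_2=2]  = 1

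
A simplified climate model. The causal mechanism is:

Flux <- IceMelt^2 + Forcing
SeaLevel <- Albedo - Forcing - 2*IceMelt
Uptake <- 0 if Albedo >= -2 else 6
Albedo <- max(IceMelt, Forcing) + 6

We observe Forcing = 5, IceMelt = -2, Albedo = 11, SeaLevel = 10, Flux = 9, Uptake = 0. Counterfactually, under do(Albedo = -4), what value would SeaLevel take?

-5

The intervention breaks the incoming arrows to Albedo: Albedo <- max(IceMelt, Forcing) + 6 no longer applies, and Albedo = -4.
SeaLevel = Albedo - Forcing - 2*IceMelt  [with Albedo=-4, Forcing=5, IceMelt=-2]  = -5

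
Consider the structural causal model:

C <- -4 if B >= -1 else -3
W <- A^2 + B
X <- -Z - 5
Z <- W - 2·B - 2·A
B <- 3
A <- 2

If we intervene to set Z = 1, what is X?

Under do(Z=1), the mechanism Z <- W - 2·B - 2·A is discarded; Z is fixed at 1.
X = -Z - 5  [with Z=1]  = -6

-6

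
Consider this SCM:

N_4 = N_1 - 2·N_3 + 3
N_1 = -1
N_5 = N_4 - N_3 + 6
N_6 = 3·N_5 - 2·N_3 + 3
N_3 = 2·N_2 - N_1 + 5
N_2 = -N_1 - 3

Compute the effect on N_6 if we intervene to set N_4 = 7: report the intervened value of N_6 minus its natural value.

27

Under do(N_4=7), the mechanism N_4 = N_1 - 2·N_3 + 3 is discarded; N_4 is fixed at 7.
N_2 = -N_1 - 3  [with N_1=-1]  = -2
N_3 = 2·N_2 - N_1 + 5  [with N_2=-2, N_1=-1]  = 2
N_5 = N_4 - N_3 + 6  [with N_4=7, N_3=2]  = 11
N_6 = 3·N_5 - 2·N_3 + 3  [with N_5=11, N_3=2]  = 32
Without intervention: N_2 = -N_1 - 3  [with N_1=-1]  = -2; N_3 = 2·N_2 - N_1 + 5  [with N_2=-2, N_1=-1]  = 2; N_4 = N_1 - 2·N_3 + 3  [with N_1=-1, N_3=2]  = -2; N_5 = N_4 - N_3 + 6  [with N_4=-2, N_3=2]  = 2; N_6 = 3·N_5 - 2·N_3 + 3  [with N_5=2, N_3=2]  = 5.
Change = 32 − 5 = 27.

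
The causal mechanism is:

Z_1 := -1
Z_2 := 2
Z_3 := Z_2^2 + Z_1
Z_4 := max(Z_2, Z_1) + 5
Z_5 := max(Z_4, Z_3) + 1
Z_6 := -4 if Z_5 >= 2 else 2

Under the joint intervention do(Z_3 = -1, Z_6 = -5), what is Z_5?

8

The joint intervention fixes Z_3 = -1, Z_6 = -5, removing each variable's own equation.
Z_4 = max(Z_2, Z_1) + 5  [with Z_2=2, Z_1=-1]  = 7
Z_5 = max(Z_4, Z_3) + 1  [with Z_4=7, Z_3=-1]  = 8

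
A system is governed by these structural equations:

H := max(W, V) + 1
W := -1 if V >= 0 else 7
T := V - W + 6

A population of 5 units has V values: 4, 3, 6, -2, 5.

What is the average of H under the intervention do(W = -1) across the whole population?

Every unit gets W=-1 under the intervention. H values become 5, 4, 7, 0, 6; E[H|do(W=-1)] = 4.4.

4.4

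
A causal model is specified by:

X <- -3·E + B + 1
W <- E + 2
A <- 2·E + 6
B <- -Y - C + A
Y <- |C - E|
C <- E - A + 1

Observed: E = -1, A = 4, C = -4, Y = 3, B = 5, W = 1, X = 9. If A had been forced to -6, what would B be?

-19

do(A=-6) replaces the equation A <- 2·E + 6 with the constant A = -6.
C = E - A + 1  [with E=-1, A=-6]  = 6
Y = |C - E|  [with C=6, E=-1]  = 7
B = -Y - C + A  [with Y=7, C=6, A=-6]  = -19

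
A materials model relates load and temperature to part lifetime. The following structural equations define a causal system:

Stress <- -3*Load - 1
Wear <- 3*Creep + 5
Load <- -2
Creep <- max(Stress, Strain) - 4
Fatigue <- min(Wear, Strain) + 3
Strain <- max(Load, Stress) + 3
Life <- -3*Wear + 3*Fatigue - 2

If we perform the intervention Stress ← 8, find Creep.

Under do(Stress=8), the mechanism Stress <- -3*Load - 1 is discarded; Stress is fixed at 8.
Strain = max(Load, Stress) + 3  [with Load=-2, Stress=8]  = 11
Creep = max(Stress, Strain) - 4  [with Stress=8, Strain=11]  = 7

7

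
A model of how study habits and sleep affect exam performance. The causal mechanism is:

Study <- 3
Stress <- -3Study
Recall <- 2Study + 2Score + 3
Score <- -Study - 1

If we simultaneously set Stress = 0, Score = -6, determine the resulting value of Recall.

Setting Stress = 0, Score = -6 by intervention discards those variables' equations.
Recall = 2Study + 2Score + 3  [with Study=3, Score=-6]  = -3

-3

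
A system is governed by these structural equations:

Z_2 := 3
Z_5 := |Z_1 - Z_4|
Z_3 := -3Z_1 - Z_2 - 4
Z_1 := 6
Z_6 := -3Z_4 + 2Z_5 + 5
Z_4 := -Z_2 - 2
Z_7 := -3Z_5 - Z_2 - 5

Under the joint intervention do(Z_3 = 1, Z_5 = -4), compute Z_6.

Setting Z_3 = 1, Z_5 = -4 by intervention discards those variables' equations.
Z_4 = -Z_2 - 2  [with Z_2=3]  = -5
Z_6 = -3Z_4 + 2Z_5 + 5  [with Z_4=-5, Z_5=-4]  = 12

12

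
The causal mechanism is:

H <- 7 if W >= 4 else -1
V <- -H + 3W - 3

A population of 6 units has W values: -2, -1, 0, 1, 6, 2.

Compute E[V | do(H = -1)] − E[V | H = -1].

3

The intervention sets H=-1 in all 6 units regardless of W. Recomputing V per unit gives -8, -5, -2, 1, 16, 4; average 1.
Observing H=-1 restricts to units where H's equation naturally yields -1: W ∈ {-2, -1, 0, 1, 2}. In that subpopulation V = -8, -5, -2, 1, 4, mean -2.
Difference = 1 − (-2) = 3.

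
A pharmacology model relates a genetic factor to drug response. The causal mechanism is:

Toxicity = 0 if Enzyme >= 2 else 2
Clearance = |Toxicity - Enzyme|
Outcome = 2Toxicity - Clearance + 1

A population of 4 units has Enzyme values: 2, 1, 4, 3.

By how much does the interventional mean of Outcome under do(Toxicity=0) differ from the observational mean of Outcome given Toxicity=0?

Every unit gets Toxicity=0 under the intervention. Outcome values become -1, 0, -3, -2; E[Outcome|do(Toxicity=0)] = -1.5.
E[Outcome|Toxicity=0] averages over only the 3 units with Toxicity=0 (Enzyme = 2, 4, 3): Outcome = -1, -3, -2, mean -2.
Difference = -1.5 − (-2) = 0.5.

0.5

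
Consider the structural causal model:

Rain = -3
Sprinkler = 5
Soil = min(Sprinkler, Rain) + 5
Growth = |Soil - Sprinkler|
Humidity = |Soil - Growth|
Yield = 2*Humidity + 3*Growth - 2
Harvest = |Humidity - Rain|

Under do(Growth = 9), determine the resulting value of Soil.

Under do(Growth=9), the mechanism Growth = |Soil - Sprinkler| is discarded; Growth is fixed at 9.
Since Soil is not a descendant of the intervened variable, it is unaffected.
Soil = min(Sprinkler, Rain) + 5  [with Sprinkler=5, Rain=-3]  = 2

2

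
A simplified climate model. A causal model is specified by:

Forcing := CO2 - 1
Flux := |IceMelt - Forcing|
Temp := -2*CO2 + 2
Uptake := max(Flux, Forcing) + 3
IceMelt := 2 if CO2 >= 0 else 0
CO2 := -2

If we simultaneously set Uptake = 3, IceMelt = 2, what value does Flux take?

Setting Uptake = 3, IceMelt = 2 by intervention discards those variables' equations.
Forcing = CO2 - 1  [with CO2=-2]  = -3
Flux = |IceMelt - Forcing|  [with IceMelt=2, Forcing=-3]  = 5

5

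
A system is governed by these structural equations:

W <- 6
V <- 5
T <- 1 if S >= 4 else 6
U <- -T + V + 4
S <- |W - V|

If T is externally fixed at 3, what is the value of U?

6

Intervening sets T = 3 and removes its equation (T <- 1 if S >= 4 else 6).
U = -T + V + 4  [with T=3, V=5]  = 6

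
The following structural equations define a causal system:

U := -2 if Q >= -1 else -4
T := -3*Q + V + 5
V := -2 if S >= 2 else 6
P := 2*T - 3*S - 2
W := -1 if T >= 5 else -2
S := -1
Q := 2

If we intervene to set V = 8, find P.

15

do(V=8) replaces the equation V := -2 if S >= 2 else 6 with the constant V = 8.
T = -3*Q + V + 5  [with Q=2, V=8]  = 7
P = 2*T - 3*S - 2  [with T=7, S=-1]  = 15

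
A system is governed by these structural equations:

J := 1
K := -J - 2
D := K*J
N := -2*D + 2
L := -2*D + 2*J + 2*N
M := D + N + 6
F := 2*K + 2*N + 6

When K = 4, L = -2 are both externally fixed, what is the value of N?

The joint intervention fixes K = 4, L = -2, removing each variable's own equation.
D = K*J  [with K=4, J=1]  = 4
N = -2*D + 2  [with D=4]  = -6

-6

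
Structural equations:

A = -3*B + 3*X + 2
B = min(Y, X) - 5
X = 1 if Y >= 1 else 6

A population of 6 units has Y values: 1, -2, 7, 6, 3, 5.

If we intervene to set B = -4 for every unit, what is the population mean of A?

19.5

The intervention sets B=-4 in all 6 units regardless of Y. Recomputing A per unit gives 17, 32, 17, 17, 17, 17; average 19.5.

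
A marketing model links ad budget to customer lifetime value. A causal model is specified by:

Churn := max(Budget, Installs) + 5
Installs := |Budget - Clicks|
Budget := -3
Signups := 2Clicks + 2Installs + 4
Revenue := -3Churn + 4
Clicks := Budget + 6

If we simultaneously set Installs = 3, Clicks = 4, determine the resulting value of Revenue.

-20

Setting Installs = 3, Clicks = 4 by intervention discards those variables' equations.
Churn = max(Budget, Installs) + 5  [with Budget=-3, Installs=3]  = 8
Revenue = -3Churn + 4  [with Churn=8]  = -20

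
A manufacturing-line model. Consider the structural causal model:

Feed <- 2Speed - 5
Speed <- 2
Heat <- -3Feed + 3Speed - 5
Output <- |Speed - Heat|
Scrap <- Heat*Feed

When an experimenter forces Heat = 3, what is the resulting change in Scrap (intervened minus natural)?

1

The intervention breaks the incoming arrows to Heat: Heat <- -3Feed + 3Speed - 5 no longer applies, and Heat = 3.
Feed = 2Speed - 5  [with Speed=2]  = -1
Scrap = Heat*Feed  [with Heat=3, Feed=-1]  = -3
Without intervention: Feed = 2Speed - 5  [with Speed=2]  = -1; Heat = -3Feed + 3Speed - 5  [with Feed=-1, Speed=2]  = 4; Scrap = Heat*Feed  [with Heat=4, Feed=-1]  = -4.
Change = -3 − (-4) = 1.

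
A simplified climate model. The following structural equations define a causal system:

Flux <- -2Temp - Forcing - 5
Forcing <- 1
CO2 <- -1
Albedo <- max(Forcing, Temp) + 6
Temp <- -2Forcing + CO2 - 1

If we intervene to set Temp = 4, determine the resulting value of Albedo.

The intervention breaks the incoming arrows to Temp: Temp <- -2Forcing + CO2 - 1 no longer applies, and Temp = 4.
Albedo = max(Forcing, Temp) + 6  [with Forcing=1, Temp=4]  = 10

10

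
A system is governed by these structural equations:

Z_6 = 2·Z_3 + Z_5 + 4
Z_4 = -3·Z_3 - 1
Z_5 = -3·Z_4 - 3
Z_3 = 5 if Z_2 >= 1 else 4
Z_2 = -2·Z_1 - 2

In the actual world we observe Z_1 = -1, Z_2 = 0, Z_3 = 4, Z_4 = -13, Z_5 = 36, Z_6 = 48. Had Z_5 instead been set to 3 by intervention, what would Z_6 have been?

15

The intervention breaks the incoming arrows to Z_5: Z_5 = -3·Z_4 - 3 no longer applies, and Z_5 = 3.
Z_2 = -2·Z_1 - 2  [with Z_1=-1]  = 0
Z_3 = 5 if Z_2 >= 1 else 4  [with Z_2=0]  = 4
Z_6 = 2·Z_3 + Z_5 + 4  [with Z_3=4, Z_5=3]  = 15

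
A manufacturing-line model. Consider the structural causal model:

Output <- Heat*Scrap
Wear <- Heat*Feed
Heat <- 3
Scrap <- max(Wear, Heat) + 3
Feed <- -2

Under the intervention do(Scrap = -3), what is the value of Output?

Intervening sets Scrap = -3 and removes its equation (Scrap <- max(Wear, Heat) + 3).
Output = Heat*Scrap  [with Heat=3, Scrap=-3]  = -9

-9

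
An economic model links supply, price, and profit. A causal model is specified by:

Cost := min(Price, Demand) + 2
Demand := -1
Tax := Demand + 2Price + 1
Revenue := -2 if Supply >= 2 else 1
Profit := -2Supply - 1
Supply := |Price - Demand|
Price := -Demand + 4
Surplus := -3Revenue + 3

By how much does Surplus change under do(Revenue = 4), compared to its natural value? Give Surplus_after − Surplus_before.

-18

do(Revenue=4) replaces the equation Revenue := -2 if Supply >= 2 else 1 with the constant Revenue = 4.
Surplus = -3Revenue + 3  [with Revenue=4]  = -9
Without intervention: Price = -Demand + 4  [with Demand=-1]  = 5; Supply = |Price - Demand|  [with Price=5, Demand=-1]  = 6; Revenue = -2 if Supply >= 2 else 1  [with Supply=6]  = -2; Surplus = -3Revenue + 3  [with Revenue=-2]  = 9.
Change = -9 − 9 = -18.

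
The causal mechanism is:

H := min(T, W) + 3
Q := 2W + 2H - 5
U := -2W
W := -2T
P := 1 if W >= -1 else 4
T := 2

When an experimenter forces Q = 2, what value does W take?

-4

do(Q=2) replaces the equation Q := 2W + 2H - 5 with the constant Q = 2.
W is not downstream of the intervention, so its value is determined by the original equations.
W = -2T  [with T=2]  = -4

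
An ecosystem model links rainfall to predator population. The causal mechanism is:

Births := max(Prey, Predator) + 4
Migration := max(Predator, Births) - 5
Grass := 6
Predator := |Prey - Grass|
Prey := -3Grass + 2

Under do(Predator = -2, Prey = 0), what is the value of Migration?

-1

Setting Predator = -2, Prey = 0 by intervention discards those variables' equations.
Births = max(Prey, Predator) + 4  [with Prey=0, Predator=-2]  = 4
Migration = max(Predator, Births) - 5  [with Predator=-2, Births=4]  = -1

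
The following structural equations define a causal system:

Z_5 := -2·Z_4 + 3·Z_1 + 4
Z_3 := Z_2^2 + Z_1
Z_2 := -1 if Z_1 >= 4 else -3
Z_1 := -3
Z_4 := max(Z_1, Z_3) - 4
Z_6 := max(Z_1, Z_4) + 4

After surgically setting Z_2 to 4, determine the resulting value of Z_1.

Under do(Z_2=4), the mechanism Z_2 := -1 if Z_1 >= 4 else -3 is discarded; Z_2 is fixed at 4.
Z_1 is not downstream of the intervention, so its value is determined by the original equations.

-3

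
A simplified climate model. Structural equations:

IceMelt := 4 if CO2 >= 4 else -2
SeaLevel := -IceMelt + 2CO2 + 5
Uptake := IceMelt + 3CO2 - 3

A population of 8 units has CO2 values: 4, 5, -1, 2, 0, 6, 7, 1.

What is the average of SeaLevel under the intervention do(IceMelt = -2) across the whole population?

Under do(IceMelt=-2), IceMelt's equation is replaced by IceMelt=-2 for every unit. Per-unit SeaLevel: 15, 17, 5, 11, 7, 19, 21, 9. Mean = 13.

13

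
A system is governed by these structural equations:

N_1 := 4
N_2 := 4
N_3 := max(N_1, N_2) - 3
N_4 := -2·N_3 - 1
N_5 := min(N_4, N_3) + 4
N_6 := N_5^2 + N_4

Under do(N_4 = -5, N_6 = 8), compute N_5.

-1

Setting N_4 = -5, N_6 = 8 by intervention discards those variables' equations.
N_3 = max(N_1, N_2) - 3  [with N_1=4, N_2=4]  = 1
N_5 = min(N_4, N_3) + 4  [with N_4=-5, N_3=1]  = -1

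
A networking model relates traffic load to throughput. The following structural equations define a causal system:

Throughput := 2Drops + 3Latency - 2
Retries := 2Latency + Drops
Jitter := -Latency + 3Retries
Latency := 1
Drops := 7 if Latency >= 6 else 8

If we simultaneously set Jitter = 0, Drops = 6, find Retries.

Setting Jitter = 0, Drops = 6 by intervention discards those variables' equations.
Retries = 2Latency + Drops  [with Latency=1, Drops=6]  = 8

8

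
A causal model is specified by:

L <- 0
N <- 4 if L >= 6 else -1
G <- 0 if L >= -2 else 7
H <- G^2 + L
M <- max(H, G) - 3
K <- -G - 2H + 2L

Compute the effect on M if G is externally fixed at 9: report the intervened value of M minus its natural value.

do(G=9) replaces the equation G <- 0 if L >= -2 else 7 with the constant G = 9.
H = G^2 + L  [with G=9, L=0]  = 81
M = max(H, G) - 3  [with H=81, G=9]  = 78
Without intervention: G = 0 if L >= -2 else 7  [with L=0]  = 0; H = G^2 + L  [with G=0, L=0]  = 0; M = max(H, G) - 3  [with H=0, G=0]  = -3.
Change = 78 − (-3) = 81.

81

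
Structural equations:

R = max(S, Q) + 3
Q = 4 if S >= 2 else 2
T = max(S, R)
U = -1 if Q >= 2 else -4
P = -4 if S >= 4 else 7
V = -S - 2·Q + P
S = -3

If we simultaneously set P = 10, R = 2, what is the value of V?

The joint intervention fixes P = 10, R = 2, removing each variable's own equation.
Q = 4 if S >= 2 else 2  [with S=-3]  = 2
V = -S - 2·Q + P  [with S=-3, Q=2, P=10]  = 9

9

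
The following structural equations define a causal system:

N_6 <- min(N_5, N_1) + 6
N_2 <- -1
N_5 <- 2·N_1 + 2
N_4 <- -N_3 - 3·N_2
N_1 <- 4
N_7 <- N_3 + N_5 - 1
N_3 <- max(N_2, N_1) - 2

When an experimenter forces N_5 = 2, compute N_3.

do(N_5=2) replaces the equation N_5 <- 2·N_1 + 2 with the constant N_5 = 2.
N_3 is not downstream of the intervention, so its value is determined by the original equations.
N_3 = max(N_2, N_1) - 2  [with N_2=-1, N_1=4]  = 2

2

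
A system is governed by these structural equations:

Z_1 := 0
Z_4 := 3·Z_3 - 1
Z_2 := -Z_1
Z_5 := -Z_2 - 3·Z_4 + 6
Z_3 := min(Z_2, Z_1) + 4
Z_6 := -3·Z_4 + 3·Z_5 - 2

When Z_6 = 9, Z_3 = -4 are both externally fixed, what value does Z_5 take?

45

Under do(Z_6 = 9, Z_3 = -4), each intervened variable's structural equation is replaced by its fixed value.
Z_2 = -Z_1  [with Z_1=0]  = 0
Z_4 = 3·Z_3 - 1  [with Z_3=-4]  = -13
Z_5 = -Z_2 - 3·Z_4 + 6  [with Z_2=0, Z_4=-13]  = 45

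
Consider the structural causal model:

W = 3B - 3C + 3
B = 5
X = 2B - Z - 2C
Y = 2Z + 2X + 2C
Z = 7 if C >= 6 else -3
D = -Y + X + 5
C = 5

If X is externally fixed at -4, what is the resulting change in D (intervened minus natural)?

Under do(X=-4), the mechanism X = 2B - Z - 2C is discarded; X is fixed at -4.
Z = 7 if C >= 6 else -3  [with C=5]  = -3
Y = 2Z + 2X + 2C  [with Z=-3, X=-4, C=5]  = -4
D = -Y + X + 5  [with Y=-4, X=-4]  = 5
Without intervention: Z = 7 if C >= 6 else -3  [with C=5]  = -3; X = 2B - Z - 2C  [with B=5, Z=-3, C=5]  = 3; Y = 2Z + 2X + 2C  [with Z=-3, X=3, C=5]  = 10; D = -Y + X + 5  [with Y=10, X=3]  = -2.
Change = 5 − (-2) = 7.

7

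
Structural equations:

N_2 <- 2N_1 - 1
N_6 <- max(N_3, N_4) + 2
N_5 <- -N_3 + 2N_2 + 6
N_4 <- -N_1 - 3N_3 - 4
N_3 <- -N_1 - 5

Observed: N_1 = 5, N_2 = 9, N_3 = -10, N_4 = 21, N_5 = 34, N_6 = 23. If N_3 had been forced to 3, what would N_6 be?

The intervention breaks the incoming arrows to N_3: N_3 <- -N_1 - 5 no longer applies, and N_3 = 3.
N_4 = -N_1 - 3N_3 - 4  [with N_1=5, N_3=3]  = -18
N_6 = max(N_3, N_4) + 2  [with N_3=3, N_4=-18]  = 5

5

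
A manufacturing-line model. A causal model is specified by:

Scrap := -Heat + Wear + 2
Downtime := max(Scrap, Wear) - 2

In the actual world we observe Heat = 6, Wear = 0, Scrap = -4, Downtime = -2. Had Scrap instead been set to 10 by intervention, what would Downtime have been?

The intervention breaks the incoming arrows to Scrap: Scrap := -Heat + Wear + 2 no longer applies, and Scrap = 10.
Downtime = max(Scrap, Wear) - 2  [with Scrap=10, Wear=0]  = 8

8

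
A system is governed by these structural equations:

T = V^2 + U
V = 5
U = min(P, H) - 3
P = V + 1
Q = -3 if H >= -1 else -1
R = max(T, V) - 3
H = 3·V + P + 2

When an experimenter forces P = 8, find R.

Under do(P=8), the mechanism P = V + 1 is discarded; P is fixed at 8.
H = 3·V + P + 2  [with V=5, P=8]  = 25
U = min(P, H) - 3  [with P=8, H=25]  = 5
T = V^2 + U  [with V=5, U=5]  = 30
R = max(T, V) - 3  [with T=30, V=5]  = 27

27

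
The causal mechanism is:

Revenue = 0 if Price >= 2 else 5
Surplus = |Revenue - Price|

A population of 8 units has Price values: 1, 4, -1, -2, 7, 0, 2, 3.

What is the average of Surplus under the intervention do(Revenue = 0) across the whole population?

2.5

Every unit gets Revenue=0 under the intervention. Surplus values become 1, 4, 1, 2, 7, 0, 2, 3; E[Surplus|do(Revenue=0)] = 2.5.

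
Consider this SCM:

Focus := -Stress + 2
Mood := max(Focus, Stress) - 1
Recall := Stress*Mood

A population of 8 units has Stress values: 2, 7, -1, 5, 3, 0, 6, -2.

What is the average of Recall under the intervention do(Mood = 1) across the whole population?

2.5

Under do(Mood=1), Mood's equation is replaced by Mood=1 for every unit. Per-unit Recall: 2, 7, -1, 5, 3, 0, 6, -2. Mean = 2.5.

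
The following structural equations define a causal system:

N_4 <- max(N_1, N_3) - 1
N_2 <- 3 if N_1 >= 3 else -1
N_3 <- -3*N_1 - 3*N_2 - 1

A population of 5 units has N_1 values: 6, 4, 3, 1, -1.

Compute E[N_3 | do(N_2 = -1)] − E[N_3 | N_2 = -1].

The intervention sets N_2=-1 in all 5 units regardless of N_1. Recomputing N_3 per unit gives -16, -10, -7, -1, 5; average -5.8.
Conditioning on N_2=-1 selects the 2 unit(s) with N_1 ∈ {1, -1}. Their N_3 values: -1, 5. Mean = 2.
Difference = -5.8 − 2 = -7.8.

-7.8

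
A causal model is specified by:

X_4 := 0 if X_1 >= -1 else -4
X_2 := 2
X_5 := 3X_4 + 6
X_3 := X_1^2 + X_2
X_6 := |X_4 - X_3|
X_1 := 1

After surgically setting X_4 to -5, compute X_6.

8

Under do(X_4=-5), the mechanism X_4 := 0 if X_1 >= -1 else -4 is discarded; X_4 is fixed at -5.
X_3 = X_1^2 + X_2  [with X_1=1, X_2=2]  = 3
X_6 = |X_4 - X_3|  [with X_4=-5, X_3=3]  = 8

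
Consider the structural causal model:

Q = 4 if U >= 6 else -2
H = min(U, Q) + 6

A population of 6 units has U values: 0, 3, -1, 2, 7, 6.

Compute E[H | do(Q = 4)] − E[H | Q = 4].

-2

Under do(Q=4), Q's equation is replaced by Q=4 for every unit. Per-unit H: 6, 9, 5, 8, 10, 10. Mean = 8.
Observing Q=4 restricts to units where Q's equation naturally yields 4: U ∈ {7, 6}. In that subpopulation H = 10, 10, mean 10.
Difference = 8 − 10 = -2.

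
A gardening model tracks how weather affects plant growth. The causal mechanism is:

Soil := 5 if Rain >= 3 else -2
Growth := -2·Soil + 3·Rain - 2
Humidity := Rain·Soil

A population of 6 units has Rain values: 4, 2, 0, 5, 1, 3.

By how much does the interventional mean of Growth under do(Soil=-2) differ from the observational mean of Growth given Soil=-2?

4.5

The intervention sets Soil=-2 in all 6 units regardless of Rain. Recomputing Growth per unit gives 14, 8, 2, 17, 5, 11; average 9.5.
E[Growth|Soil=-2] averages over only the 3 units with Soil=-2 (Rain = 2, 0, 1): Growth = 8, 2, 5, mean 5.
Difference = 9.5 − 5 = 4.5.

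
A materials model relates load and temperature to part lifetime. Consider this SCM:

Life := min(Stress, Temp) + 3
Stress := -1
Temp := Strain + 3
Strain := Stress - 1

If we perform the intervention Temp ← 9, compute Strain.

Under do(Temp=9), the mechanism Temp := Strain + 3 is discarded; Temp is fixed at 9.
Since Strain is not a descendant of the intervened variable, it is unaffected.
Strain = Stress - 1  [with Stress=-1]  = -2

-2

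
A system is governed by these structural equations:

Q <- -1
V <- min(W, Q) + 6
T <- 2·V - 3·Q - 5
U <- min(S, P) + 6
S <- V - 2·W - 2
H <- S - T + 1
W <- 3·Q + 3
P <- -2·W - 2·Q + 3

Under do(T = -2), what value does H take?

The intervention breaks the incoming arrows to T: T <- 2·V - 3·Q - 5 no longer applies, and T = -2.
W = 3·Q + 3  [with Q=-1]  = 0
V = min(W, Q) + 6  [with W=0, Q=-1]  = 5
S = V - 2·W - 2  [with V=5, W=0]  = 3
H = S - T + 1  [with S=3, T=-2]  = 6

6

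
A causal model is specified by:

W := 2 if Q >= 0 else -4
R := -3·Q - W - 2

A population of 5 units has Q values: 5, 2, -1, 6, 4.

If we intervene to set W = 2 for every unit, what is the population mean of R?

Under do(W=2), W's equation is replaced by W=2 for every unit. Per-unit R: -19, -10, -1, -22, -16. Mean = -13.6.

-13.6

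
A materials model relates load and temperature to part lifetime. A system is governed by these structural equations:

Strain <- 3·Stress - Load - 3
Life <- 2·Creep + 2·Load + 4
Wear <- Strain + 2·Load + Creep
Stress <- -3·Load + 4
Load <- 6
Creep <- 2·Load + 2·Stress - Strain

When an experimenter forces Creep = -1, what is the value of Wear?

-40

Intervening sets Creep = -1 and removes its equation (Creep <- 2·Load + 2·Stress - Strain).
Stress = -3·Load + 4  [with Load=6]  = -14
Strain = 3·Stress - Load - 3  [with Stress=-14, Load=6]  = -51
Wear = Strain + 2·Load + Creep  [with Strain=-51, Load=6, Creep=-1]  = -40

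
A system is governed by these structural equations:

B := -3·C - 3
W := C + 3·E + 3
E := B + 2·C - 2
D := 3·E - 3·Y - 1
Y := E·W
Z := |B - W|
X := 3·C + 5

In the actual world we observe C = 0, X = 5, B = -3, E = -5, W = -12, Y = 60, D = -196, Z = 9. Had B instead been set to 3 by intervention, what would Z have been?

3

The intervention breaks the incoming arrows to B: B := -3·C - 3 no longer applies, and B = 3.
E = B + 2·C - 2  [with B=3, C=0]  = 1
W = C + 3·E + 3  [with C=0, E=1]  = 6
Z = |B - W|  [with B=3, W=6]  = 3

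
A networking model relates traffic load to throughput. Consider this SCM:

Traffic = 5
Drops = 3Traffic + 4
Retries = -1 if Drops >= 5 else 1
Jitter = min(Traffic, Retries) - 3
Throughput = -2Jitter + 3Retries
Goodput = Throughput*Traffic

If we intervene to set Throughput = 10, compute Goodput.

50

The intervention breaks the incoming arrows to Throughput: Throughput = -2Jitter + 3Retries no longer applies, and Throughput = 10.
Goodput = Throughput*Traffic  [with Throughput=10, Traffic=5]  = 50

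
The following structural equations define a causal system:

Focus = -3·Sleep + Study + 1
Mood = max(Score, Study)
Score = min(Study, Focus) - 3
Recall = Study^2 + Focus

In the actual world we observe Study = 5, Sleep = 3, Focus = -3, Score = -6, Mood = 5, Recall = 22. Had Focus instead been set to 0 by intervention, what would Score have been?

-3

The intervention breaks the incoming arrows to Focus: Focus = -3·Sleep + Study + 1 no longer applies, and Focus = 0.
Score = min(Study, Focus) - 3  [with Study=5, Focus=0]  = -3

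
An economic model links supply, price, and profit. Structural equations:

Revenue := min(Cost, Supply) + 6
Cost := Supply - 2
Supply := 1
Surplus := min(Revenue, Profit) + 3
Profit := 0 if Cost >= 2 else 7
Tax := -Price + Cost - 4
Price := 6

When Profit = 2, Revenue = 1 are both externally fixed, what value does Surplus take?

4

Under do(Profit = 2, Revenue = 1), each intervened variable's structural equation is replaced by its fixed value.
Surplus = min(Revenue, Profit) + 3  [with Revenue=1, Profit=2]  = 4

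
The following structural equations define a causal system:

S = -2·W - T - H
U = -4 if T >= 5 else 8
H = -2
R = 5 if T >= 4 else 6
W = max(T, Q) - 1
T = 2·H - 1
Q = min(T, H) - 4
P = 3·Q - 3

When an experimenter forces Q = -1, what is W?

-2

The intervention breaks the incoming arrows to Q: Q = min(T, H) - 4 no longer applies, and Q = -1.
T = 2·H - 1  [with H=-2]  = -5
W = max(T, Q) - 1  [with T=-5, Q=-1]  = -2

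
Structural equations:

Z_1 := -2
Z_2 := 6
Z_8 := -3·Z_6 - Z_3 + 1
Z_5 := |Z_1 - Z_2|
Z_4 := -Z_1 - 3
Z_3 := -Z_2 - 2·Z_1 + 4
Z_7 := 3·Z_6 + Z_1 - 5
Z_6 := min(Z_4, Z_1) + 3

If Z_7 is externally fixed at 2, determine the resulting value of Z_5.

8

The intervention breaks the incoming arrows to Z_7: Z_7 := 3·Z_6 + Z_1 - 5 no longer applies, and Z_7 = 2.
Z_5 is not downstream of the intervention, so its value is determined by the original equations.
Z_5 = |Z_1 - Z_2|  [with Z_1=-2, Z_2=6]  = 8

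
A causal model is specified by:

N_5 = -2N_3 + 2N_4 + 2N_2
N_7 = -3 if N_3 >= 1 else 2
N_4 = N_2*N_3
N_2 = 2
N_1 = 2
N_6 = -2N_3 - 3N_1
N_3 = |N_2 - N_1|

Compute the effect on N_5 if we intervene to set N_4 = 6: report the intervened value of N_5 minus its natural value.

12

Intervening sets N_4 = 6 and removes its equation (N_4 = N_2*N_3).
N_3 = |N_2 - N_1|  [with N_2=2, N_1=2]  = 0
N_5 = -2N_3 + 2N_4 + 2N_2  [with N_3=0, N_4=6, N_2=2]  = 16
Without intervention: N_3 = |N_2 - N_1|  [with N_2=2, N_1=2]  = 0; N_4 = N_2*N_3  [with N_2=2, N_3=0]  = 0; N_5 = -2N_3 + 2N_4 + 2N_2  [with N_3=0, N_4=0, N_2=2]  = 4.
Change = 16 − 4 = 12.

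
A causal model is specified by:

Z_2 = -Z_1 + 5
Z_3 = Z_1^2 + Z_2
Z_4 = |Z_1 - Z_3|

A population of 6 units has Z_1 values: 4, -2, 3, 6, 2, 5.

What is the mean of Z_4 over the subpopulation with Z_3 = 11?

10.5

Observing Z_3=11 restricts to units where Z_3's equation naturally yields 11: Z_1 ∈ {-2, 3}. In that subpopulation Z_4 = 13, 8, mean 10.5.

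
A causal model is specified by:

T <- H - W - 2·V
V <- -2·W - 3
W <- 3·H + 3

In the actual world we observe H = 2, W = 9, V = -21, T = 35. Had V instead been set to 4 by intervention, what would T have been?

The intervention breaks the incoming arrows to V: V <- -2·W - 3 no longer applies, and V = 4.
W = 3·H + 3  [with H=2]  = 9
T = H - W - 2·V  [with H=2, W=9, V=4]  = -15

-15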